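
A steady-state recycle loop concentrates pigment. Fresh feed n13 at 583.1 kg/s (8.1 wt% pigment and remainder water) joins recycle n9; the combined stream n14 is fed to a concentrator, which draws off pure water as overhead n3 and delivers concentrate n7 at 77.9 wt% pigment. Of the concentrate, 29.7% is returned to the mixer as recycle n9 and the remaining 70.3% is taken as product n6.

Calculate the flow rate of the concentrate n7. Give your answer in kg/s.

86.25 kg/s

Overall pigment balance (none leaves overhead): pigment in fresh feed = pigment in product, i.e. 583.1×0.081 = (1−0.297)·n7·0.779.
n7 = 47.231/(0.779×0.703) = 86.245 kg/s.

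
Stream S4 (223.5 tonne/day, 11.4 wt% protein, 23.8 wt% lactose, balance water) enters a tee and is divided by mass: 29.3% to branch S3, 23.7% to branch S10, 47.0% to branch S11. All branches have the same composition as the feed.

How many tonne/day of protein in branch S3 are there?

Branch S3 total = 0.293×223.5 = 65.486 tonne/day.
protein in S3 = 0.114×65.486 = 7.4653 tonne/day.

7.465 tonne/day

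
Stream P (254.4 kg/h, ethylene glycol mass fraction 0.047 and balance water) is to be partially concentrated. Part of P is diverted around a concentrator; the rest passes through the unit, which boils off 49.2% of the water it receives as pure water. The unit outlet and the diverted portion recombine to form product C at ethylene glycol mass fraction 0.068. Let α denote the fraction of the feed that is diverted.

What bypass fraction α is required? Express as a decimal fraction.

All 254.4×0.047 = 11.957 kg/h of ethylene glycol reaches C, so C = 11.957/0.068 = 175.84 kg/h and vapour = 78.565 kg/h.
The evaporator receives (1−α)·254.4 of feed at 0.953 water and removes 0.492 of that water:
0.492×0.953×(1−α)×254.4 = 78.565
(1−α) = 78.565/119.28 = 0.6586;  α = 0.3414.

0.341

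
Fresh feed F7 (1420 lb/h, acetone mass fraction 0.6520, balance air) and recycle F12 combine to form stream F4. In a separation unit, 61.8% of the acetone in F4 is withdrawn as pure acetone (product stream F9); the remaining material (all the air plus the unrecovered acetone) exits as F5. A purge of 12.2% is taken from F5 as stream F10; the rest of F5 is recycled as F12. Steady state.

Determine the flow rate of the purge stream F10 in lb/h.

air enters only via F7 and leaves only via the purge: 1420×0.348 = 0.122×(air in F5), and the separation unit passes all air, so air in F4 = air in F5 = 4050.5 lb/h.
acetone in F4: m_A = 1420×0.652 + (1−0.122)·(1−0.618)·m_A, so m_A = 925.84/0.6646 = 1393.1 lb/h.
F5 = (1−0.618)×1393.1 + 4050.5 = 4582.6 lb/h.
Purge F10 = 0.122×4582.6 = 559.08 lb/h.

559.1 lb/h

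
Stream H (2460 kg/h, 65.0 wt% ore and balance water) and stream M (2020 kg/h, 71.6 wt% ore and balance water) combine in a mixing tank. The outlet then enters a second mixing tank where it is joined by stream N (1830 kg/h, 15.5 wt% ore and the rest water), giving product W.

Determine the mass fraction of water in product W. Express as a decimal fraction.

Overall, product flow = 6310 kg/h.
water in = 2460×0.350 + 2020×0.284 + 1830×0.845 = 2981 kg/h.
water fraction in W = 0.4724.

0.4724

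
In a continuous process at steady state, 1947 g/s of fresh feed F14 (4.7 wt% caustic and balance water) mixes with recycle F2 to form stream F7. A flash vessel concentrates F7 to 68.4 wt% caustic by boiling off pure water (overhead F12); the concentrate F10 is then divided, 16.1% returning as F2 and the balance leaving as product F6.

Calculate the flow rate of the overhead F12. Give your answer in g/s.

Overall caustic balance (none leaves overhead): caustic in fresh feed = caustic in product, i.e. 1947×0.047 = (1−0.161)·F10·0.684.
F10 = 91.509/(0.684×0.839) = 159.46 g/s.
Recycle F2 = 0.161×159.46 = 25.673 g/s.
Combined feed F7 = 1947 + 25.673 = 1972.7 g/s.
Overhead F12 = F7 − F10 = 1972.7 − 159.46 = 1813.2 g/s.

1813 g/s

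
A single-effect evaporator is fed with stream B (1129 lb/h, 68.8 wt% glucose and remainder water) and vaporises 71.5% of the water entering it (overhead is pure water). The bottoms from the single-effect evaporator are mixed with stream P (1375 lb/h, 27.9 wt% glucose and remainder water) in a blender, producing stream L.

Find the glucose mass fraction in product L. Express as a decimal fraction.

0.515

Vapour removed = 0.715×0.312×1129 = 251.86 lb/h; concentrate = 877.14 lb/h.
glucose reaching the mixer = 776.75 (from concentrate) + 1375×0.279 = 1160.4 lb/h.
Product flow = 877.14 + 1375 = 2252.1 lb/h; glucose fraction = 0.515.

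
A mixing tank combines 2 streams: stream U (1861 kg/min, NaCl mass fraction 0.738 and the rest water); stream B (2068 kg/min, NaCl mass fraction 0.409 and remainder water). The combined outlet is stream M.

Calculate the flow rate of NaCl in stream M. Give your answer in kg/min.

2219 kg/min

NaCl out = NaCl in = 1861×0.738 + 2068×0.409 = 2219.2 kg/min.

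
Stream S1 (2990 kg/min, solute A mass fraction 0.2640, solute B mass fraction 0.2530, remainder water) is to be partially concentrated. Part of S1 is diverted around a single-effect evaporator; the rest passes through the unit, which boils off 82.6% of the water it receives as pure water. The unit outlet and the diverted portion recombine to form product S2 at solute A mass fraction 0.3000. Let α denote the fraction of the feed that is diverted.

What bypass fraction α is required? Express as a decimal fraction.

All 2990×0.264 = 789.36 kg/min of solute A reaches S2, so S2 = 789.36/0.300 = 2631.2 kg/min and vapour = 358.8 kg/min.
The evaporator receives (1−α)·2990 of feed at 0.483 water and removes 0.826 of that water:
0.826×0.483×(1−α)×2990 = 358.8
(1−α) = 358.8/1192.9 = 0.3008;  α = 0.6992.

0.699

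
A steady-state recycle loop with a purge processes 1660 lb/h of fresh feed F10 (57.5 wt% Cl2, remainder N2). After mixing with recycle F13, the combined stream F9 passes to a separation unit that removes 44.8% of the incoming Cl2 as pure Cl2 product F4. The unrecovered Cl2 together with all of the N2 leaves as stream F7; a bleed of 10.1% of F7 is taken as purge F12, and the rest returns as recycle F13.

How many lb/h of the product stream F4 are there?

Cl2 in F9: m_A = 1660×0.575 + (1−0.101)·(1−0.448)·m_A, so m_A = 954.5/0.5038 = 1894.8 lb/h.
Product F4 = 0.448×1894.8 = 848.86 lb/h.

848.9 lb/h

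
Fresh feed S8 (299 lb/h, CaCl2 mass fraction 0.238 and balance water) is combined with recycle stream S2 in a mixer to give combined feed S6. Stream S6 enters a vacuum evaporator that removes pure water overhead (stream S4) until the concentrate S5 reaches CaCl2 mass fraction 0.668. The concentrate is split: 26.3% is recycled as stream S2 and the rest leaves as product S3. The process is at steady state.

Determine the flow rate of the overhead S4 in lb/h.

Overall CaCl2 balance (none leaves overhead): CaCl2 in fresh feed = CaCl2 in product, i.e. 299×0.238 = (1−0.263)·S5·0.668.
S5 = 71.162/(0.668×0.737) = 144.55 lb/h.
Recycle S2 = 0.263×144.55 = 38.015 lb/h.
Combined feed S6 = 299 + 38.015 = 337.02 lb/h.
Overhead S4 = S6 − S5 = 337.02 − 144.55 = 192.47 lb/h.

192.5 lb/h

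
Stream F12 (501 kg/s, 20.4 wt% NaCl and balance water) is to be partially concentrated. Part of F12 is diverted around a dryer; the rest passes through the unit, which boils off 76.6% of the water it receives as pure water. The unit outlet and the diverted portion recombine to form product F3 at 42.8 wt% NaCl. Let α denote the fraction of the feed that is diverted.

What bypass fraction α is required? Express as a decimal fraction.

0.142

All 501×0.204 = 102.2 kg/s of NaCl reaches F3, so F3 = 102.2/0.428 = 238.79 kg/s and vapour = 262.21 kg/s.
The evaporator receives (1−α)·501 of feed at 0.796 water and removes 0.766 of that water:
0.766×0.796×(1−α)×501 = 262.21
(1−α) = 262.21/305.48 = 0.8583;  α = 0.1417.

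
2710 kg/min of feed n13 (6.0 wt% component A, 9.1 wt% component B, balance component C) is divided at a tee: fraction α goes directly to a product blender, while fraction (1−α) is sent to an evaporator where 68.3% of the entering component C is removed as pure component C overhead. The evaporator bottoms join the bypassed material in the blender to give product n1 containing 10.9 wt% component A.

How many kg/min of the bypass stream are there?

All 2710×0.060 = 162.6 kg/min of component A reaches n1, so n1 = 162.6/0.109 = 1491.7 kg/min and vapour = 1218.3 kg/min.
The evaporator receives (1−α)·2710 of feed at 0.849 component C and removes 0.683 of that component C:
0.683×0.849×(1−α)×2710 = 1218.3
(1−α) = 1218.3/1571.4 = 0.7752;  α = 0.2248.
Bypass flow = 0.2248×2710 = 609.08 kg/min.

609.1 kg/min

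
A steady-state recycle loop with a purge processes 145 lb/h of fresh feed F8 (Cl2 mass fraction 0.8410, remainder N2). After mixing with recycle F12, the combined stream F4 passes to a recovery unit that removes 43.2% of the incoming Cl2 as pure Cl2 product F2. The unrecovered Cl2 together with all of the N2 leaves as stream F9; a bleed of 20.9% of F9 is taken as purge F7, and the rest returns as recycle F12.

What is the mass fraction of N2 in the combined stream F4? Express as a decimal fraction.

N2 enters only via F8 and leaves only via the purge: 145×0.159 = 0.209×(N2 in F9), and the recovery unit passes all N2, so N2 in F4 = N2 in F9 = 110.31 lb/h.
Cl2 in F4: m_A = 145×0.841 + (1−0.209)·(1−0.432)·m_A, so m_A = 121.94/0.5507 = 221.43 lb/h.
F4 = 221.43 + 110.31 = 331.74 lb/h.
N2 fraction in F4 = 110.31/331.74 = 0.3325.

0.3325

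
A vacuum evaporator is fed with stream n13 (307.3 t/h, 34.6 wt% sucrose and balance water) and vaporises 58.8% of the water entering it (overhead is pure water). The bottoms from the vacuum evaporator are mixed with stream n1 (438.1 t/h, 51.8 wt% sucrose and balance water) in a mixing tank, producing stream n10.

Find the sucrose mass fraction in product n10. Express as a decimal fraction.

0.531

Vapour removed = 0.588×0.654×307.3 = 118.17 t/h; concentrate = 189.13 t/h.
sucrose reaching the mixer = 106.33 (from concentrate) + 438.1×0.518 = 333.26 t/h.
Product flow = 189.13 + 438.1 = 627.23 t/h; sucrose fraction = 0.531.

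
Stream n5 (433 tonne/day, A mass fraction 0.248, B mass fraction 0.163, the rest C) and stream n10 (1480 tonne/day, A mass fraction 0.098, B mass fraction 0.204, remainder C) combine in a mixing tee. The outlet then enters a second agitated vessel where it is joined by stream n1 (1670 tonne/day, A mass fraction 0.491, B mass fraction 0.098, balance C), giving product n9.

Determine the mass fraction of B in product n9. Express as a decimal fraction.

Overall, product flow = 3583 tonne/day.
B in = 433×0.163 + 1480×0.204 + 1670×0.098 = 536.16 tonne/day.
B fraction in n9 = 0.150.

0.150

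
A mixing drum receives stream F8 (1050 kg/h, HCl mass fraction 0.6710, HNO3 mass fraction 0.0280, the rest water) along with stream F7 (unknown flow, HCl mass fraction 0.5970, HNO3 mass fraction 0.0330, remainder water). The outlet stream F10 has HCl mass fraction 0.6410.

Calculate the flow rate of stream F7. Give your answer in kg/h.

Let F7 be the unknown flow. Total out = 1050 + F7.
HCl balance: 704.55 + 0.597·F7 = 0.641·(1050 + F7)
(0.597 − 0.641)·F7 = 0.641×1050 − 704.55 = -31.5
F7 = -31.5 / -0.044 = 715.91 kg/h

715.9 kg/h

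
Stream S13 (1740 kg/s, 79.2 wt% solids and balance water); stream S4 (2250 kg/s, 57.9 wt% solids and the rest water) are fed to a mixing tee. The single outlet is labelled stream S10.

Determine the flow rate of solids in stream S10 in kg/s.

solids out = solids in = 1740×0.792 + 2250×0.579 = 2680.8 kg/s.

2681 kg/s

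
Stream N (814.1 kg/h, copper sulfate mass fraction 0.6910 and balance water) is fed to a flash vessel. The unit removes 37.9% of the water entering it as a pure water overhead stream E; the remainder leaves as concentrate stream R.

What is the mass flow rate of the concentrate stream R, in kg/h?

718.8 kg/h

water entering = 814.1×0.309 = 251.56 kg/h; overhead removed = 0.379×251.56 = 95.34 kg/h.
Concentrate = 814.1 − 95.34 = 718.76 kg/h.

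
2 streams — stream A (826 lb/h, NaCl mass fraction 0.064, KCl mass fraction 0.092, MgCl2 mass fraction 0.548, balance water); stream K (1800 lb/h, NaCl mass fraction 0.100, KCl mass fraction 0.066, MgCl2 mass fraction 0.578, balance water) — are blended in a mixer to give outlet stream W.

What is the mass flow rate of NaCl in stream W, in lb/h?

NaCl out = NaCl in = 826×0.064 + 1800×0.100 = 232.86 lb/h.

232.9 lb/h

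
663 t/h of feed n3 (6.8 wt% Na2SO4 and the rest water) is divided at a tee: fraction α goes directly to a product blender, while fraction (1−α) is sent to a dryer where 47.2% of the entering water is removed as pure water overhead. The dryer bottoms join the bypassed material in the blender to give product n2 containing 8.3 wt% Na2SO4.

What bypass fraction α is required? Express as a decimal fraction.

All 663×0.068 = 45.084 t/h of Na2SO4 reaches n2, so n2 = 45.084/0.083 = 543.18 t/h and vapour = 119.82 t/h.
The evaporator receives (1−α)·663 of feed at 0.932 water and removes 0.472 of that water:
0.472×0.932×(1−α)×663 = 119.82
(1−α) = 119.82/291.66 = 0.4108;  α = 0.5892.

0.589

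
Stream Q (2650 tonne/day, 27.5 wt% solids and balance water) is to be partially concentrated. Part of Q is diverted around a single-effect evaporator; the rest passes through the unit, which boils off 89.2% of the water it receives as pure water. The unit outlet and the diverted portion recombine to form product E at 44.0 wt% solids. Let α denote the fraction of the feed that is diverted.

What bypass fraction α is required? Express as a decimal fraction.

All 2650×0.275 = 728.75 tonne/day of solids reaches E, so E = 728.75/0.440 = 1656.3 tonne/day and vapour = 993.75 tonne/day.
The evaporator receives (1−α)·2650 of feed at 0.725 water and removes 0.892 of that water:
0.892×0.725×(1−α)×2650 = 993.75
(1−α) = 993.75/1713.8 = 0.5799;  α = 0.4201.

0.420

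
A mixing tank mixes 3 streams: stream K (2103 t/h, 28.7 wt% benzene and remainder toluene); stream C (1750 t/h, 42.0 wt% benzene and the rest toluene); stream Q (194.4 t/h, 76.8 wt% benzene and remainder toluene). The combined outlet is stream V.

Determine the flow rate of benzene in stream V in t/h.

benzene out = benzene in = 2103×0.287 + 1750×0.420 + 194.4×0.768 = 1487.9 t/h.

1488 t/h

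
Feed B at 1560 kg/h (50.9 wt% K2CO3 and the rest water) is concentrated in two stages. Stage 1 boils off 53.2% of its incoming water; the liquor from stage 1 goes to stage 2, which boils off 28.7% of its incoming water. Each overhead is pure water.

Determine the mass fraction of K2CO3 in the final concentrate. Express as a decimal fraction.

0.756

water in feed = 1560×0.491 = 765.96 kg/h.
After stage 1: water left = (1−0.532)×765.96 = 358.47; stream total = 1152.5 kg/h.
After stage 2: water left = (1−0.287)×358.47 = 255.59; final concentrate = 1049.6 kg/h.
K2CO3 fraction = 794.04/1049.6 = 0.756.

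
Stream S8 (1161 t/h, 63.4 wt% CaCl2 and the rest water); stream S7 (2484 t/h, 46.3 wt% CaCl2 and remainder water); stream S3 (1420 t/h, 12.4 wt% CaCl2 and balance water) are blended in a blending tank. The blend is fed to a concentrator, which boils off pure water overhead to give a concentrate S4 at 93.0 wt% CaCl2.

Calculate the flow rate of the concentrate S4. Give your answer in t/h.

2217 t/h

CaCl2 entering = 1161×0.634 + 2484×0.463 + 1420×0.124 = 2062.2 t/h.
All CaCl2 reports to S4, so S4 = 2062.2/0.930 = 2217.5 t/h.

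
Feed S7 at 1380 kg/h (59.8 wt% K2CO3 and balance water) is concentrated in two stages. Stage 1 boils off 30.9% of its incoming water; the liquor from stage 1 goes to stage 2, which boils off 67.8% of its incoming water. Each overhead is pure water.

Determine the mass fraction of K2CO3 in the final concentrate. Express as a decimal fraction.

water in feed = 1380×0.402 = 554.76 kg/h.
After stage 1: water left = (1−0.309)×554.76 = 383.34; stream total = 1208.6 kg/h.
After stage 2: water left = (1−0.678)×383.34 = 123.44; final concentrate = 948.68 kg/h.
K2CO3 fraction = 825.24/948.68 = 0.870.

0.870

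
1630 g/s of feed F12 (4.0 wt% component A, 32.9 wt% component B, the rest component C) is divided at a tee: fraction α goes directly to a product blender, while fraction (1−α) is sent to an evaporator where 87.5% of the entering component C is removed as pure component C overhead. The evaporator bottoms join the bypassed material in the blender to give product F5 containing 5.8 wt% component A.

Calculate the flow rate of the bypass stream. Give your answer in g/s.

713.8 g/s

All 1630×0.040 = 65.2 g/s of component A reaches F5, so F5 = 65.2/0.058 = 1124.1 g/s and vapour = 505.86 g/s.
The evaporator receives (1−α)·1630 of feed at 0.631 component C and removes 0.875 of that component C:
0.875×0.631×(1−α)×1630 = 505.86
(1−α) = 505.86/899.96 = 0.5621;  α = 0.4379.
Bypass flow = 0.4379×1630 = 713.79 g/s.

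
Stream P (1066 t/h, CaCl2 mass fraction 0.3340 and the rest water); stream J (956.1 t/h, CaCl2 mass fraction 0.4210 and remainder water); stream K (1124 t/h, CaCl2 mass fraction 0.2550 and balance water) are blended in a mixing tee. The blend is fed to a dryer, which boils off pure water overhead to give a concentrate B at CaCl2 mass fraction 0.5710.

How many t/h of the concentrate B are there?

CaCl2 entering = 1066×0.334 + 956.1×0.421 + 1124×0.255 = 1045.2 t/h.
All CaCl2 reports to B, so B = 1045.2/0.571 = 1830.4 t/h.

1830 t/h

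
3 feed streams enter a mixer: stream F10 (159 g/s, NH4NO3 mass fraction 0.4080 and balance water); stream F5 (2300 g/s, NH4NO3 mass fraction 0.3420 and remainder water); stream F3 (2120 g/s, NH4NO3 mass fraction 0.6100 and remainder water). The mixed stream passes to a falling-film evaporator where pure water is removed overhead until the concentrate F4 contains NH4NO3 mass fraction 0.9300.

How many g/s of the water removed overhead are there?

NH4NO3 entering = 159×0.408 + 2300×0.342 + 2120×0.610 = 2144.7 g/s.
All NH4NO3 reports to F4, so F4 = 2144.7/0.930 = 2306.1 g/s.
Total feed = 4579 g/s; overhead = 4579 − 2306.1 = 2272.9 g/s.

2273 g/s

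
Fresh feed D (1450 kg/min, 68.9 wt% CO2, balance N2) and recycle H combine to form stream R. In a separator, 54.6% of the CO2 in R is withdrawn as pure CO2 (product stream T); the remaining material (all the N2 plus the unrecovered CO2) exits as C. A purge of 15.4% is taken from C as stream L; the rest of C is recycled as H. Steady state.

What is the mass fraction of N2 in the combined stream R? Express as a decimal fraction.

0.6435

N2 enters only via D and leaves only via the purge: 1450×0.311 = 0.154×(N2 in C), and the separator passes all N2, so N2 in R = N2 in C = 2928.2 kg/min.
CO2 in R: m_A = 1450×0.689 + (1−0.154)·(1−0.546)·m_A, so m_A = 999.05/0.6159 = 1622.1 kg/min.
R = 1622.1 + 2928.2 = 4550.3 kg/min.
N2 fraction in R = 2928.2/4550.3 = 0.6435.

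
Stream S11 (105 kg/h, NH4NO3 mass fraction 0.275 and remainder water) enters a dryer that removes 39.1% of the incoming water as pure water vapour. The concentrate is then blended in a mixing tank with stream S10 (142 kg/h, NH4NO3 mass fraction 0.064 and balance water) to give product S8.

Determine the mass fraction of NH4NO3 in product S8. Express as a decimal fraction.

Vapour removed = 0.391×0.725×105 = 29.765 kg/h; concentrate = 75.235 kg/h.
NH4NO3 reaching the mixer = 28.875 (from concentrate) + 142×0.064 = 37.963 kg/h.
Product flow = 75.235 + 142 = 217.24 kg/h; NH4NO3 fraction = 0.175.

0.175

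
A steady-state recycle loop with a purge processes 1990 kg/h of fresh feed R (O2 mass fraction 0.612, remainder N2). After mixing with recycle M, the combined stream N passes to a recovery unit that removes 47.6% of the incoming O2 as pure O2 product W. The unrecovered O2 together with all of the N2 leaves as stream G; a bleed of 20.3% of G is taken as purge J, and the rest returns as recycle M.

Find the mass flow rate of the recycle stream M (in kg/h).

N2 enters only via R and leaves only via the purge: 1990×0.388 = 0.203×(N2 in G), and the recovery unit passes all N2, so N2 in N = N2 in G = 3803.5 kg/h.
O2 in N: m_A = 1990×0.612 + (1−0.203)·(1−0.476)·m_A, so m_A = 1217.9/0.5824 = 2091.2 kg/h.
G = (1−0.476)×2091.2 + 3803.5 = 4899.4 kg/h.
Recycle M = (1−0.203)×4899.4 = 3904.8 kg/h.

3905 kg/h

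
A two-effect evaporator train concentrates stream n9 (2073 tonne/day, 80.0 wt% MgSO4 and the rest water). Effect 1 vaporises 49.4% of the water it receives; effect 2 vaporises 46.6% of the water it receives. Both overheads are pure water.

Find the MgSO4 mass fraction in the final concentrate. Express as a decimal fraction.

water in feed = 2073×0.200 = 414.6 tonne/day.
After stage 1: water left = (1−0.494)×414.6 = 209.79; stream total = 1868.2 tonne/day.
After stage 2: water left = (1−0.466)×209.79 = 112.03; final concentrate = 1770.4 tonne/day.
MgSO4 fraction = 1658.4/1770.4 = 0.937.

0.937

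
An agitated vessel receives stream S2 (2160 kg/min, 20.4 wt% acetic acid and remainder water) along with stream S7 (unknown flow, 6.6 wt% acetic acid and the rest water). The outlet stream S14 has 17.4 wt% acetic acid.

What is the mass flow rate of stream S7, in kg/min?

600 kg/min

Let S7 be the unknown flow. Total out = 2160 + S7.
acetic acid balance: 440.64 + 0.066·S7 = 0.174·(2160 + S7)
(0.066 − 0.174)·S7 = 0.174×2160 − 440.64 = -64.8
S7 = -64.8 / -0.108 = 600 kg/min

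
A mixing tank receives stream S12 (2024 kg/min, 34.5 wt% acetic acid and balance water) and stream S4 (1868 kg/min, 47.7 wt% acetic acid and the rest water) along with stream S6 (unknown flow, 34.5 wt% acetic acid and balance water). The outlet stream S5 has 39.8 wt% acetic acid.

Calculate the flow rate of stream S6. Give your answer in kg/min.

Let S6 be the unknown flow. Total out = 3892 + S6.
acetic acid balance: 1589.3 + 0.345·S6 = 0.398·(3892 + S6)
(0.345 − 0.398)·S6 = 0.398×3892 − 1589.3 = -40.3
S6 = -40.3 / -0.053 = 760.38 kg/min

760.4 kg/min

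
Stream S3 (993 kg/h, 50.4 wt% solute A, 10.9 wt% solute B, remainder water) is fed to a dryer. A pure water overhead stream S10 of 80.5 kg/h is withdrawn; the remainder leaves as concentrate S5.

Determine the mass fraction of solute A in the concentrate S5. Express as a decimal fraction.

solute A is not removed: 993×0.504 = 500.47 kg/h of solute A enters S5.
Concentrate = 993 − 80.5 = 912.5 kg/h.
Mass fraction = 500.47/912.5 = 0.548.

0.548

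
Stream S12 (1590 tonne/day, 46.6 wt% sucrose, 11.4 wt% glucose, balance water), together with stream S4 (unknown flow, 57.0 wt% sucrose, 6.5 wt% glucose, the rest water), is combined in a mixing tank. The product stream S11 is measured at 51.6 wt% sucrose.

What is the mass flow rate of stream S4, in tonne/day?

Let S4 be the unknown flow. Total out = 1590 + S4.
sucrose balance: 740.94 + 0.570·S4 = 0.516·(1590 + S4)
(0.570 − 0.516)·S4 = 0.516×1590 − 740.94 = 79.5
S4 = 79.5 / 0.054 = 1472.2 tonne/day

1472 tonne/day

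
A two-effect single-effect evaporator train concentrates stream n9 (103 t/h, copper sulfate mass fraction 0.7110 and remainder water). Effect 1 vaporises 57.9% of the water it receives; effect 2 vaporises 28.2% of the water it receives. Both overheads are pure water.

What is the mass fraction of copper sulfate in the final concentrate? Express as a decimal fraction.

0.8906

water in feed = 103×0.289 = 29.767 t/h.
After stage 1: water left = (1−0.579)×29.767 = 12.532; stream total = 85.765 t/h.
After stage 2: water left = (1−0.282)×12.532 = 8.9979; final concentrate = 82.231 t/h.
copper sulfate fraction = 73.233/82.231 = 0.8906.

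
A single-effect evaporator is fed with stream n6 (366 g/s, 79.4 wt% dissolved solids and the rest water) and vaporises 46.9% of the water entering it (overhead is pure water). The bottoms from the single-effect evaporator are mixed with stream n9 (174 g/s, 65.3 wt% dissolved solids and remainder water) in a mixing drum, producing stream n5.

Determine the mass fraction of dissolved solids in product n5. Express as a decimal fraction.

Vapour removed = 0.469×0.206×366 = 35.361 g/s; concentrate = 330.64 g/s.
dissolved solids reaching the mixer = 290.6 (from concentrate) + 174×0.653 = 404.23 g/s.
Product flow = 330.64 + 174 = 504.64 g/s; dissolved solids fraction = 0.801.

0.801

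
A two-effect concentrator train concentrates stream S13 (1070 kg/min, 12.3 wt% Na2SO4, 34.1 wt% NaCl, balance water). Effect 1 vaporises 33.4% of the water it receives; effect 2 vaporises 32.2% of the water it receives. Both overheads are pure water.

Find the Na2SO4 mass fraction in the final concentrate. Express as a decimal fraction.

0.174

water in feed = 1070×0.536 = 573.52 kg/min.
After stage 1: water left = (1−0.334)×573.52 = 381.96; stream total = 878.44 kg/min.
After stage 2: water left = (1−0.322)×381.96 = 258.97; final concentrate = 755.45 kg/min.
Na2SO4 fraction = 131.61/755.45 = 0.174.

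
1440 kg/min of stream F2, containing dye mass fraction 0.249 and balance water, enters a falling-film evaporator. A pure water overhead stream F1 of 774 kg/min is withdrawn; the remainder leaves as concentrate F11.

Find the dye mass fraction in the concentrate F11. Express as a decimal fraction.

dye is not removed: 1440×0.249 = 358.56 kg/min of dye enters F11.
Concentrate = 1440 − 774 = 666 kg/min.
Mass fraction = 358.56/666 = 0.538.

0.538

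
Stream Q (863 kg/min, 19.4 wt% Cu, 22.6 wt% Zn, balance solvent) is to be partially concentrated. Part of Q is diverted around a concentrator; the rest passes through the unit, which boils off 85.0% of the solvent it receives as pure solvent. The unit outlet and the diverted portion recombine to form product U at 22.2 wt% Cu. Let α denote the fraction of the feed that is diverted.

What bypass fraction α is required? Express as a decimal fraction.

0.744

All 863×0.194 = 167.42 kg/min of Cu reaches U, so U = 167.42/0.222 = 754.15 kg/min and vapour = 108.85 kg/min.
The evaporator receives (1−α)·863 of feed at 0.580 solvent and removes 0.850 of that solvent:
0.850×0.580×(1−α)×863 = 108.85
(1−α) = 108.85/425.46 = 0.2558;  α = 0.7442.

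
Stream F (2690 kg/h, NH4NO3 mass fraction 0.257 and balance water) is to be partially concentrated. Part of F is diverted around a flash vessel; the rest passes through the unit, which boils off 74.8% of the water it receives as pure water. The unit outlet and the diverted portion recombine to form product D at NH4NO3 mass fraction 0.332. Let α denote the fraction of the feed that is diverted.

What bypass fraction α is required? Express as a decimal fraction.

All 2690×0.257 = 691.33 kg/h of NH4NO3 reaches D, so D = 691.33/0.332 = 2082.3 kg/h and vapour = 607.68 kg/h.
The evaporator receives (1−α)·2690 of feed at 0.743 water and removes 0.748 of that water:
0.748×0.743×(1−α)×2690 = 607.68
(1−α) = 607.68/1495 = 0.4065;  α = 0.5935.

0.594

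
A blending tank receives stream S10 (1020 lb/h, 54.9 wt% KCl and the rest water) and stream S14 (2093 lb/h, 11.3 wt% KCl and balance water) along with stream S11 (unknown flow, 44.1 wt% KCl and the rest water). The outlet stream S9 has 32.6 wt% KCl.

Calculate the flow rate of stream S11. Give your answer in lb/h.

Let S11 be the unknown flow. Total out = 3113 + S11.
KCl balance: 796.49 + 0.441·S11 = 0.326·(3113 + S11)
(0.441 − 0.326)·S11 = 0.326×3113 − 796.49 = 218.35
S11 = 218.35 / 0.115 = 1898.7 lb/h

1899 lb/h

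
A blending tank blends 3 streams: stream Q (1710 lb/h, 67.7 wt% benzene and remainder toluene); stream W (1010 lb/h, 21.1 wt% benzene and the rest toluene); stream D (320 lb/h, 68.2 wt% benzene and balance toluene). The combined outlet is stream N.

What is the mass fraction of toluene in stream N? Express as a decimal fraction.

0.4773

Total flow out = 1710 + 1010 + 320 = 3040 lb/h.
toluene in = 1710×0.323 + 1010×0.789 + 320×0.318 = 1451 lb/h.
toluene mass fraction in N = 1451/3040 = 0.4773.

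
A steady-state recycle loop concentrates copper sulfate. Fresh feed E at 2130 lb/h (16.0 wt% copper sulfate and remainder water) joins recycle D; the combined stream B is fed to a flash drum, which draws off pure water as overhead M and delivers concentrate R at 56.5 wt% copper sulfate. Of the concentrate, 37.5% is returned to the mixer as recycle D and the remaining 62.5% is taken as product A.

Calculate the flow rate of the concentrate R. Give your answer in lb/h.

Overall copper sulfate balance (none leaves overhead): copper sulfate in fresh feed = copper sulfate in product, i.e. 2130×0.160 = (1−0.375)·R·0.565.
R = 340.8/(0.565×0.625) = 965.1 lb/h.

965.1 lb/h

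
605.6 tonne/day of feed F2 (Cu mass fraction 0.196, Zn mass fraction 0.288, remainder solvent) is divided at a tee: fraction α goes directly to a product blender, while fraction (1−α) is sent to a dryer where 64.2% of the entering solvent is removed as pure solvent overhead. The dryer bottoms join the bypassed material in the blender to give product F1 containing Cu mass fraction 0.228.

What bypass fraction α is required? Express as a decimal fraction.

0.576

All 605.6×0.196 = 118.7 tonne/day of Cu reaches F1, so F1 = 118.7/0.228 = 520.6 tonne/day and vapour = 84.996 tonne/day.
The evaporator receives (1−α)·605.6 of feed at 0.516 solvent and removes 0.642 of that solvent:
0.642×0.516×(1−α)×605.6 = 84.996
(1−α) = 84.996/200.62 = 0.4237;  α = 0.5763.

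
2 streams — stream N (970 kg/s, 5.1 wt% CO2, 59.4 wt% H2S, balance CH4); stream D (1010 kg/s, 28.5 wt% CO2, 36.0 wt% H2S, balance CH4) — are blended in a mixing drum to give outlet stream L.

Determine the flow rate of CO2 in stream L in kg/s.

337.3 kg/s

CO2 out = CO2 in = 970×0.051 + 1010×0.285 = 337.32 kg/s.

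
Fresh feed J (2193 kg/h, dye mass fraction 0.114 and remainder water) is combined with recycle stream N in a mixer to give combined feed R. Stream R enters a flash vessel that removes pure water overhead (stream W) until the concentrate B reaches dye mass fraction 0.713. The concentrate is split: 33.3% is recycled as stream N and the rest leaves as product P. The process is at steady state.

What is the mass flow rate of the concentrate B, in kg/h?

Overall dye balance (none leaves overhead): dye in fresh feed = dye in product, i.e. 2193×0.114 = (1−0.333)·B·0.713.
B = 250/(0.713×0.667) = 525.69 kg/h.

525.7 kg/h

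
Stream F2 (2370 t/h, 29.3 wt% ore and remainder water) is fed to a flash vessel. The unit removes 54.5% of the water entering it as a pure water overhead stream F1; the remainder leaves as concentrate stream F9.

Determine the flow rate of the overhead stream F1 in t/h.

water entering = 2370×0.707 = 1675.6 t/h; overhead removed = 0.545×1675.6 = 913.2 t/h.

913.2 t/h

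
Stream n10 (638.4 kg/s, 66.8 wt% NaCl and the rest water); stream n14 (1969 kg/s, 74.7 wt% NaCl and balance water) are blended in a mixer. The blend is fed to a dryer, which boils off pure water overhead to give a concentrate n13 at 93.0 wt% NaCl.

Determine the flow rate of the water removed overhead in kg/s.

NaCl entering = 638.4×0.668 + 1969×0.747 = 1897.3 kg/s.
All NaCl reports to n13, so n13 = 1897.3/0.930 = 2040.1 kg/s.
Total feed = 2607.4 kg/s; overhead = 2607.4 − 2040.1 = 567.3 kg/s.

567.3 kg/s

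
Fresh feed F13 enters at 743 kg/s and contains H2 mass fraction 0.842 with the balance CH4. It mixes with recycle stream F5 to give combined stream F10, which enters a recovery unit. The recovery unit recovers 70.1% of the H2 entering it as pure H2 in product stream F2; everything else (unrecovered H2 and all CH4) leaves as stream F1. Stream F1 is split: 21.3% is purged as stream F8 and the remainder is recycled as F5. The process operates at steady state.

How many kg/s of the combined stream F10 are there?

1369 kg/s

CH4 enters only via F13 and leaves only via the purge: 743×0.158 = 0.213×(CH4 in F1), and the recovery unit passes all CH4, so CH4 in F10 = CH4 in F1 = 551.15 kg/s.
H2 in F10: m_A = 743×0.842 + (1−0.213)·(1−0.701)·m_A, so m_A = 625.61/0.7647 = 818.12 kg/s.
F10 = 818.12 + 551.15 = 1369.3 kg/s.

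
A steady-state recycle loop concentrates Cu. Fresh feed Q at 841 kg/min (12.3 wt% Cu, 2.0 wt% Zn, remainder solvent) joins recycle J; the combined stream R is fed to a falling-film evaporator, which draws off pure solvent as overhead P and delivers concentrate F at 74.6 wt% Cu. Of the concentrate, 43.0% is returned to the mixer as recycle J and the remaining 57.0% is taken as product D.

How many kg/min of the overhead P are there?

Overall Cu balance (none leaves overhead): Cu in fresh feed = Cu in product, i.e. 841×0.123 = (1−0.430)·F·0.746.
F = 103.44/(0.746×0.570) = 243.27 kg/min.
Recycle J = 0.430×243.27 = 104.61 kg/min.
Combined feed R = 841 + 104.61 = 945.61 kg/min.
Overhead P = R − F = 945.61 − 243.27 = 702.34 kg/min.

702.3 kg/min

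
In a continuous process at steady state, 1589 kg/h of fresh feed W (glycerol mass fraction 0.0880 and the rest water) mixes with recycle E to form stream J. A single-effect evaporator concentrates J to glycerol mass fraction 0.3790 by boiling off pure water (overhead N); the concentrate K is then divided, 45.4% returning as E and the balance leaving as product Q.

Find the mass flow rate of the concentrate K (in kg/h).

Overall glycerol balance (none leaves overhead): glycerol in fresh feed = glycerol in product, i.e. 1589×0.088 = (1−0.454)·K·0.379.
K = 139.83/(0.379×0.546) = 675.73 kg/h.

675.7 kg/h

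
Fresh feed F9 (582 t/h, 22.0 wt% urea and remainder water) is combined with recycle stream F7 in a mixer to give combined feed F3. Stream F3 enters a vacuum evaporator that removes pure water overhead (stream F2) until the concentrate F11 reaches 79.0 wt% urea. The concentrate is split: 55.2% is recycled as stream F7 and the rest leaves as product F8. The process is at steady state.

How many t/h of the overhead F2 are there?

Overall urea balance (none leaves overhead): urea in fresh feed = urea in product, i.e. 582×0.220 = (1−0.552)·F11·0.790.
F11 = 128.04/(0.790×0.448) = 361.78 t/h.
Recycle F7 = 0.552×361.78 = 199.7 t/h.
Combined feed F3 = 582 + 199.7 = 781.7 t/h.
Overhead F2 = F3 − F11 = 781.7 − 361.78 = 419.92 t/h.

419.9 t/h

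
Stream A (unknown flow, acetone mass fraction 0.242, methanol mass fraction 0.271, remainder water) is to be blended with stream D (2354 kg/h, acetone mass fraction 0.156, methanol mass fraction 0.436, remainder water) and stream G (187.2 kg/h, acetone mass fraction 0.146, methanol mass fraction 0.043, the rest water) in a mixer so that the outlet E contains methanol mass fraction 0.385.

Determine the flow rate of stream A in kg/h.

Let A be the unknown flow. Total out = 2541.2 + A.
methanol balance: 1034.4 + 0.271·A = 0.385·(2541.2 + A)
(0.271 − 0.385)·A = 0.385×2541.2 − 1034.4 = -56.032
A = -56.032 / -0.114 = 491.51 kg/h

491.5 kg/h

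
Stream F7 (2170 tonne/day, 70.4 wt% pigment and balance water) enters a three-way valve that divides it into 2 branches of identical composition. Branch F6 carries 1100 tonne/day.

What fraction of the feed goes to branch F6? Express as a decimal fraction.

Fraction to F6 = 1100/2170 = 0.5069.

0.507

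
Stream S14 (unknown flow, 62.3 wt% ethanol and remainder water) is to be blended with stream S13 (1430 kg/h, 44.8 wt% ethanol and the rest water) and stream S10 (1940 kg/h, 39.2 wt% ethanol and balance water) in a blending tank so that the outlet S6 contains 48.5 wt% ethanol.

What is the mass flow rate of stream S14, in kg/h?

1691 kg/h

Let S14 be the unknown flow. Total out = 3370 + S14.
ethanol balance: 1401.1 + 0.623·S14 = 0.485·(3370 + S14)
(0.623 − 0.485)·S14 = 0.485×3370 − 1401.1 = 233.33
S14 = 233.33 / 0.138 = 1690.8 kg/h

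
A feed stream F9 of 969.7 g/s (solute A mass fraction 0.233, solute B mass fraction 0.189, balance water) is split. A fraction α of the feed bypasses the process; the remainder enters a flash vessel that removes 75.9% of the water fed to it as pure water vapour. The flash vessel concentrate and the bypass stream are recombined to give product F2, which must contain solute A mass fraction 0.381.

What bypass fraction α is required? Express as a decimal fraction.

0.115

All 969.7×0.233 = 225.94 g/s of solute A reaches F2, so F2 = 225.94/0.381 = 593.02 g/s and vapour = 376.68 g/s.
The evaporator receives (1−α)·969.7 of feed at 0.578 water and removes 0.759 of that water:
0.759×0.578×(1−α)×969.7 = 376.68
(1−α) = 376.68/425.41 = 0.8855;  α = 0.1145.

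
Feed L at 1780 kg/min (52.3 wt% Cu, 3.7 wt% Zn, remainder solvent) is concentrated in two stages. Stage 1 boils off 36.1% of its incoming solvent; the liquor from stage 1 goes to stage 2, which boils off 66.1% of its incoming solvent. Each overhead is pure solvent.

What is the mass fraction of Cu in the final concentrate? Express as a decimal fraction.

solvent in feed = 1780×0.440 = 783.2 kg/min.
After stage 1: solvent left = (1−0.361)×783.2 = 500.46; stream total = 1497.3 kg/min.
After stage 2: solvent left = (1−0.661)×500.46 = 169.66; final concentrate = 1166.5 kg/min.
Cu fraction = 930.94/1166.5 = 0.7981.

0.7981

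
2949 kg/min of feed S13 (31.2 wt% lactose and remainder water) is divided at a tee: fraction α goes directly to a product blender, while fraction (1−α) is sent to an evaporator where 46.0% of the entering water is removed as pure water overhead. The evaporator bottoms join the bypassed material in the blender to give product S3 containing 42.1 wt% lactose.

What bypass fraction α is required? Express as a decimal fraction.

0.182

All 2949×0.312 = 920.09 kg/min of lactose reaches S3, so S3 = 920.09/0.421 = 2185.5 kg/min and vapour = 763.52 kg/min.
The evaporator receives (1−α)·2949 of feed at 0.688 water and removes 0.460 of that water:
0.460×0.688×(1−α)×2949 = 763.52
(1−α) = 763.52/933.3 = 0.8181;  α = 0.1819.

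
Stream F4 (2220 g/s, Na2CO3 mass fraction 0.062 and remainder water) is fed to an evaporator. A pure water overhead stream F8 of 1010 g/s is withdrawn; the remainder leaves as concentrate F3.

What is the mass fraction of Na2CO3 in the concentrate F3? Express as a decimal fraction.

Na2CO3 is not removed: 2220×0.062 = 137.64 g/s of Na2CO3 enters F3.
Concentrate = 2220 − 1010 = 1210 g/s.
Mass fraction = 137.64/1210 = 0.114.

0.114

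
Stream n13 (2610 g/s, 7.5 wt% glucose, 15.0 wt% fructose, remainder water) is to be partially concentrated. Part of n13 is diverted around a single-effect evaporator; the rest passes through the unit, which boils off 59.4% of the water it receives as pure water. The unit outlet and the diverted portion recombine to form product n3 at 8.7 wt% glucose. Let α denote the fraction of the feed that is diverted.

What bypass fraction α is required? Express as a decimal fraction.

0.700

All 2610×0.075 = 195.75 g/s of glucose reaches n3, so n3 = 195.75/0.087 = 2250 g/s and vapour = 360 g/s.
The evaporator receives (1−α)·2610 of feed at 0.775 water and removes 0.594 of that water:
0.594×0.775×(1−α)×2610 = 360
(1−α) = 360/1201.5 = 0.2996;  α = 0.7004.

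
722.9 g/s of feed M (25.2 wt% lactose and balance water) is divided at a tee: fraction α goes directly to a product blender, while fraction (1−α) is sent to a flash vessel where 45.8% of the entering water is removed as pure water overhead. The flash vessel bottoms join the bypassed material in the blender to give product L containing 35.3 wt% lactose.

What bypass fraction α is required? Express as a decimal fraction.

0.165

All 722.9×0.252 = 182.17 g/s of lactose reaches L, so L = 182.17/0.353 = 516.06 g/s and vapour = 206.84 g/s.
The evaporator receives (1−α)·722.9 of feed at 0.748 water and removes 0.458 of that water:
0.458×0.748×(1−α)×722.9 = 206.84
(1−α) = 206.84/247.65 = 0.8352;  α = 0.1648.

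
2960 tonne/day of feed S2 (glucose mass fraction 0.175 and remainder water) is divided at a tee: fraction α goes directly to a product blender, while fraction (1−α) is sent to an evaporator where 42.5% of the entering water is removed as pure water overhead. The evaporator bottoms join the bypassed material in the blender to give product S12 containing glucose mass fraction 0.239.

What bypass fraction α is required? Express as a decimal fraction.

All 2960×0.175 = 518 tonne/day of glucose reaches S12, so S12 = 518/0.239 = 2167.4 tonne/day and vapour = 792.64 tonne/day.
The evaporator receives (1−α)·2960 of feed at 0.825 water and removes 0.425 of that water:
0.425×0.825×(1−α)×2960 = 792.64
(1−α) = 792.64/1037.8 = 0.7637;  α = 0.2363.

0.236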